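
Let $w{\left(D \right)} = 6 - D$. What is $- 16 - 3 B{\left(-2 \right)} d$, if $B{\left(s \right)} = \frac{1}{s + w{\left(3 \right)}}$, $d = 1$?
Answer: $48$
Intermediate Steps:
$B{\left(s \right)} = \frac{1}{3 + s}$ ($B{\left(s \right)} = \frac{1}{s + \left(6 - 3\right)} = \frac{1}{s + 3} = \frac{1}{3 + s}$)
$- 16 - 3 B{\left(-2 \right)} d = - 16 - \frac{3}{3 - 2} \cdot 1 = - 16 - \frac{3}{1} \cdot 1 = - 16 \left(-3\right) 1 \cdot 1 = - 16 \left(\left(-3\right) 1\right) = \left(-16\right) \left(-3\right) = 48$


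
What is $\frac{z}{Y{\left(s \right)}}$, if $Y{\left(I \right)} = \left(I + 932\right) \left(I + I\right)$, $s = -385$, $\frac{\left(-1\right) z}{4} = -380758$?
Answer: $- \frac{108788}{30085} \approx -3.616$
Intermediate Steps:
$z = 1523032$ ($z = \left(-4\right) \left(-380758\right) = 1523032$)
$Y{\left(I \right)} = 2 I \left(932 + I\right)$ ($Y{\left(I \right)} = \left(932 + I\right) 2 I = 2 I \left(932 + I\right)$)
$\frac{z}{Y{\left(s \right)}} = \frac{1523032}{2 \left(-385\right) \left(932 - 385\right)} = \frac{1523032}{2 \left(-385\right) 547} = \frac{1523032}{-421190} = 1523032 \left(- \frac{1}{421190}\right) = - \frac{108788}{30085}$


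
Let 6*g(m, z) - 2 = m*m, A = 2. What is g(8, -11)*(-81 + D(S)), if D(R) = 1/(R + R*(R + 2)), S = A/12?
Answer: -16533/19 ≈ -870.16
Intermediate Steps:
g(m, z) = ⅓ + m²/6 (g(m, z) = ⅓ + (m*m)/6 = ⅓ + m²/6)
S = ⅙ (S = 2/12 = 2*(1/12) = ⅙ ≈ 0.16667)
D(R) = 1/(R + R*(2 + R))
g(8, -11)*(-81 + D(S)) = (⅓ + (⅙)*8²)*(-81 + 1/((⅙)*(3 + ⅙))) = (⅓ + (⅙)*64)*(-81 + 6/(19/6)) = (⅓ + 32/3)*(-81 + 6*(6/19)) = 11*(-81 + 36/19) = 11*(-1503/19) = -16533/19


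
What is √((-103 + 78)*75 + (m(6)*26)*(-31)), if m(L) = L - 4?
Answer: I*√3487 ≈ 59.051*I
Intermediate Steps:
m(L) = -4 + L
√((-103 + 78)*75 + (m(6)*26)*(-31)) = √((-103 + 78)*75 + ((-4 + 6)*26)*(-31)) = √(-25*75 + (2*26)*(-31)) = √(-1875 + 52*(-31)) = √(-1875 - 1612) = √(-3487) = I*√3487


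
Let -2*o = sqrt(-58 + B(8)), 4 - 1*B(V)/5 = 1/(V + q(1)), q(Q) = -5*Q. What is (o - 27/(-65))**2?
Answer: (162 - 65*I*sqrt(357))**2/152100 ≈ -9.7441 - 2.6162*I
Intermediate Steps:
B(V) = 20 - 5/(-5 + V) (B(V) = 20 - 5/(V - 5*1) = 20 - 5/(V - 5) = 20 - 5/(-5 + V))
o = -I*sqrt(357)/6 (o = -sqrt(-58 + 5*(-21 + 4*8)/(-5 + 8))/2 = -sqrt(-58 + 5*(-21 + 32)/3)/2 = -sqrt(-58 + 5*(1/3)*11)/2 = -sqrt(-58 + 55/3)/2 = -I*sqrt(357)/6 ≈ -3.1491*I)
(o - 27/(-65))**2 = (-I*sqrt(357)/6 - 27/(-65))**2 = (-I*sqrt(357)/6 - 27*(-1/65))**2 = (-I*sqrt(357)/6 + 27/65)**2 = (27/65 - I*sqrt(357)/6)**2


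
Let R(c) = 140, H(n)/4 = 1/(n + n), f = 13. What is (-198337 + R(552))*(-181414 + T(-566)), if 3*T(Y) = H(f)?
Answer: 1402272315368/39 ≈ 3.5956e+10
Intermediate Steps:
H(n) = 2/n (H(n) = 4/(n + n) = 4/((2*n)) = 4*(1/(2*n)) = 2/n)
T(Y) = 2/39 (T(Y) = (2/13)/3 = (2*(1/13))/3 = (1/3)*(2/13) = 2/39)
(-198337 + R(552))*(-181414 + T(-566)) = (-198337 + 140)*(-181414 + 2/39) = -198197*(-7075144/39) = 1402272315368/39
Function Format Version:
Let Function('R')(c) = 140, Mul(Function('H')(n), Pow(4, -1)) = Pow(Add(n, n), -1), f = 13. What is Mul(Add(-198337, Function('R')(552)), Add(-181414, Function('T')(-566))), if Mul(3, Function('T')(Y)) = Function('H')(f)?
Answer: Rational(1402272315368, 39) ≈ 3.5956e+10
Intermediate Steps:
Function('H')(n) = Mul(2, Pow(n, -1)) (Function('H')(n) = Mul(4, Pow(Add(n, n), -1)) = Mul(4, Pow(Mul(2, n), -1)) = Mul(4, Mul(Rational(1, 2), Pow(n, -1))) = Mul(2, Pow(n, -1)))
Function('T')(Y) = Rational(2, 39) (Function('T')(Y) = Mul(Rational(1, 3), Mul(2, Pow(13, -1))) = Mul(Rational(1, 3), Mul(2, Rational(1, 13))) = Mul(Rational(1, 3), Rational(2, 13)) = Rational(2, 39))
Mul(Add(-198337, Function('R')(552)), Add(-181414, Function('T')(-566))) = Mul(Add(-198337, 140), Add(-181414, Rational(2, 39))) = Mul(-198197, Rational(-7075144, 39)) = Rational(1402272315368, 39)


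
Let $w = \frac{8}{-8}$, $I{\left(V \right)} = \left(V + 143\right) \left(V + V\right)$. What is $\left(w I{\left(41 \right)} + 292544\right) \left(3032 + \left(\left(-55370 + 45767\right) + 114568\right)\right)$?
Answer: $29964415632$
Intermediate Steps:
$I{\left(V \right)} = 2 V \left(143 + V\right)$ ($I{\left(V \right)} = \left(143 + V\right) 2 V = 2 V \left(143 + V\right)$)
$w = -1$ ($w = 8 \left(- \frac{1}{8}\right) = -1$)
$\left(w I{\left(41 \right)} + 292544\right) \left(3032 + \left(\left(-55370 + 45767\right) + 114568\right)\right) = \left(- 2 \cdot 41 \left(143 + 41\right) + 292544\right) \left(3032 + \left(\left(-55370 + 45767\right) + 114568\right)\right) = \left(- 2 \cdot 41 \cdot 184 + 292544\right) \left(3032 + \left(-9603 + 114568\right)\right) = \left(\left(-1\right) 15088 + 292544\right) \left(3032 + 104965\right) = \left(-15088 + 292544\right) 107997 = 277456 \cdot 107997 = 29964415632$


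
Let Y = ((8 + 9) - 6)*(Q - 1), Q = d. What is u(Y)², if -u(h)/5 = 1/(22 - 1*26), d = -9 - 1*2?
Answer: 25/16 ≈ 1.5625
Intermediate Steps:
d = -11 (d = -9 - 2 = -11)
Q = -11
Y = -132 (Y = ((8 + 9) - 6)*(-11 - 1) = (17 - 6)*(-12) = 11*(-12) = -132)
u(h) = 5/4 (u(h) = -5/(22 - 1*26) = -5/(22 - 26) = -5/(-4) = -5*(-¼) = 5/4)
u(Y)² = (5/4)² = 25/16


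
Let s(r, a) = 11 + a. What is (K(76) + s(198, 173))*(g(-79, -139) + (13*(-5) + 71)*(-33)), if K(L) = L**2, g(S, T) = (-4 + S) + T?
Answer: -2503200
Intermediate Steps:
g(S, T) = -4 + S + T
(K(76) + s(198, 173))*(g(-79, -139) + (13*(-5) + 71)*(-33)) = (76**2 + (11 + 173))*((-4 - 79 - 139) + (13*(-5) + 71)*(-33)) = (5776 + 184)*(-222 + (-65 + 71)*(-33)) = 5960*(-222 + 6*(-33)) = 5960*(-222 - 198) = 5960*(-420) = -2503200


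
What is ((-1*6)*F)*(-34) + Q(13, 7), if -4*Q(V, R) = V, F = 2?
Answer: 1619/4 ≈ 404.75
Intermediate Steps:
Q(V, R) = -V/4
((-1*6)*F)*(-34) + Q(13, 7) = (-1*6*2)*(-34) - ¼*13 = -6*2*(-34) - 13/4 = -12*(-34) - 13/4 = 408 - 13/4 = 1619/4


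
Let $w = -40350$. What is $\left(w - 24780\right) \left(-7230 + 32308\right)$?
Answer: $-1633330140$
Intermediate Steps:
$\left(w - 24780\right) \left(-7230 + 32308\right) = \left(-40350 - 24780\right) \left(-7230 + 32308\right) = \left(-65130\right) 25078 = -1633330140$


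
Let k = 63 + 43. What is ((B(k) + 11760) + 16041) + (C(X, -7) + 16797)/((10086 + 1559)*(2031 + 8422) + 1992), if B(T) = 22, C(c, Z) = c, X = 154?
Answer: 307892296602/11066107 ≈ 27823.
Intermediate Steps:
k = 106
((B(k) + 11760) + 16041) + (C(X, -7) + 16797)/((10086 + 1559)*(2031 + 8422) + 1992) = ((22 + 11760) + 16041) + (154 + 16797)/((10086 + 1559)*(2031 + 8422) + 1992) = (11782 + 16041) + 16951/(11645*10453 + 1992) = 27823 + 16951/(121725185 + 1992) = 27823 + 16951/121727177 = 27823 + 16951*(1/121727177) = 27823 + 1541/11066107 = 307892296602/11066107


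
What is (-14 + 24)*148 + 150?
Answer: 1630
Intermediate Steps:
(-14 + 24)*148 + 150 = 10*148 + 150 = 1480 + 150 = 1630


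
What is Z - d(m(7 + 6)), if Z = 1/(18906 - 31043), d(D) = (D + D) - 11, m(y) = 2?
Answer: 84958/12137 ≈ 6.9999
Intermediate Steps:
d(D) = -11 + 2*D (d(D) = 2*D - 11 = -11 + 2*D)
Z = -1/12137 (Z = 1/(-12137) = -1/12137 ≈ -8.2393e-5)
Z - d(m(7 + 6)) = -1/12137 - (-11 + 2*2) = -1/12137 - (-11 + 4) = -1/12137 - 1*(-7) = -1/12137 + 7 = 84958/12137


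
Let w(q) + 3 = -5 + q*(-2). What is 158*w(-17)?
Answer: 4108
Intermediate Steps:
w(q) = -8 - 2*q (w(q) = -3 + (-5 + q*(-2)) = -3 + (-5 - 2*q) = -8 - 2*q)
158*w(-17) = 158*(-8 - 2*(-17)) = 158*(-8 + 34) = 158*26 = 4108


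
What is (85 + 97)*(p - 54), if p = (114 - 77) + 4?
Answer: -2366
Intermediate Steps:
p = 41 (p = 37 + 4 = 41)
(85 + 97)*(p - 54) = (85 + 97)*(41 - 54) = 182*(-13) = -2366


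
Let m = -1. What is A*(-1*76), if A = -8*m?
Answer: -608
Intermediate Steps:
A = 8 (A = -8*(-1) = 8)
A*(-1*76) = 8*(-1*76) = 8*(-76) = -608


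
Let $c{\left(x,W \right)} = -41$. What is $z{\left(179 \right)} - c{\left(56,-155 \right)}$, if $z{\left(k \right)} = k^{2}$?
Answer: $32082$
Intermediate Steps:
$z{\left(179 \right)} - c{\left(56,-155 \right)} = 179^{2} - -41 = 32041 + 41 = 32082$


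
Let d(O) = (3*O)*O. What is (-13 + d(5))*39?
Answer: 2418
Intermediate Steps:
d(O) = 3*O²
(-13 + d(5))*39 = (-13 + 3*5²)*39 = (-13 + 3*25)*39 = (-13 + 75)*39 = 62*39 = 2418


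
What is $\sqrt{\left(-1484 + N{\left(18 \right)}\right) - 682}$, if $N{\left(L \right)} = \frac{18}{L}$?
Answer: $i \sqrt{2165} \approx 46.53 i$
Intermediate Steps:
$\sqrt{\left(-1484 + N{\left(18 \right)}\right) - 682} = \sqrt{\left(-1484 + \frac{18}{18}\right) - 682} = \sqrt{\left(-1484 + 18 \cdot \frac{1}{18}\right) - 682} = \sqrt{\left(-1484 + 1\right) - 682} = \sqrt{-1483 - 682} = \sqrt{-2165} = i \sqrt{2165}$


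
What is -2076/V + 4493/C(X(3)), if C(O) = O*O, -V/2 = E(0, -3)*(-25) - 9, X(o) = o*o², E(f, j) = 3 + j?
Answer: -79585/729 ≈ -109.17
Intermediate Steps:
X(o) = o³
V = 18 (V = -2*((3 - 3)*(-25) - 9) = -2*(0*(-25) - 9) = -2*(0 - 9) = -2*(-9) = 18)
C(O) = O²
-2076/V + 4493/C(X(3)) = -2076/18 + 4493/((3³)²) = -2076*1/18 + 4493/(27²) = -346/3 + 4493/729 = -79585/729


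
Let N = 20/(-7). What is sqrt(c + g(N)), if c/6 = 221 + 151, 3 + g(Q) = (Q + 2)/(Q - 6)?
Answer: 3*sqrt(238018)/31 ≈ 47.213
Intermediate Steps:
N = -20/7 (N = 20*(-1/7) = -20/7 ≈ -2.8571)
g(Q) = -3 + (2 + Q)/(-6 + Q) (g(Q) = -3 + (Q + 2)/(Q - 6) = -3 + (2 + Q)/(-6 + Q))
c = 2232 (c = 6*(221 + 151) = 6*372 = 2232)
sqrt(c + g(N)) = sqrt(2232 + 2*(10 - 1*(-20/7))/(-6 - 20/7)) = sqrt(2232 + 2*(10 + 20/7)/(-62/7)) = sqrt(2232 + 2*(-7/62)*(90/7)) = sqrt(2232 - 90/31) = sqrt(69102/31) = 3*sqrt(238018)/31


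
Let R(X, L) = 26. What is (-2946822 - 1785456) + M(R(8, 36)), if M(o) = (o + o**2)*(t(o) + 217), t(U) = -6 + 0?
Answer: -4584156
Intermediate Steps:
t(U) = -6
M(o) = 211*o + 211*o**2 (M(o) = (o + o**2)*(-6 + 217) = (o + o**2)*211 = 211*o + 211*o**2)
(-2946822 - 1785456) + M(R(8, 36)) = (-2946822 - 1785456) + 211*26*(1 + 26) = -4732278 + 211*26*27 = -4732278 + 148122 = -4584156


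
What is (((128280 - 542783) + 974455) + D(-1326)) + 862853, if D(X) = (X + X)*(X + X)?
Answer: 8455909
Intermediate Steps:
D(X) = 4*X**2 (D(X) = (2*X)*(2*X) = 4*X**2)
(((128280 - 542783) + 974455) + D(-1326)) + 862853 = (((128280 - 542783) + 974455) + 4*(-1326)**2) + 862853 = ((-414503 + 974455) + 4*1758276) + 862853 = (559952 + 7033104) + 862853 = 7593056 + 862853 = 8455909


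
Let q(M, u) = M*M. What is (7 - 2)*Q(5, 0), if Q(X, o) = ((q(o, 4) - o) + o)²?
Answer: 0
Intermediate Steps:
q(M, u) = M²
Q(X, o) = o⁴ (Q(X, o) = ((o² - o) + o)² = (o²)² = o⁴)
(7 - 2)*Q(5, 0) = (7 - 2)*0⁴ = 5*0 = 0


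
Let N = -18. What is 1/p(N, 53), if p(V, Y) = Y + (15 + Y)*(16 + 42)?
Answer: 1/3997 ≈ 0.00025019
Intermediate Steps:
p(V, Y) = 870 + 59*Y (p(V, Y) = Y + (15 + Y)*58 = Y + (870 + 58*Y) = 870 + 59*Y)
1/p(N, 53) = 1/(870 + 59*53) = 1/(870 + 3127) = 1/3997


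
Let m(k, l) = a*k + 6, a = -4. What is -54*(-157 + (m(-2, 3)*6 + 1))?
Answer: 3888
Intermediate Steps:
m(k, l) = 6 - 4*k (m(k, l) = -4*k + 6 = 6 - 4*k)
-54*(-157 + (m(-2, 3)*6 + 1)) = -54*(-157 + ((6 - 4*(-2))*6 + 1)) = -54*(-157 + ((6 + 8)*6 + 1)) = -54*(-157 + (14*6 + 1)) = -54*(-157 + (84 + 1)) = -54*(-157 + 85) = -54*(-72) = 3888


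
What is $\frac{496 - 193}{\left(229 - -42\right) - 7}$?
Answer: $\frac{101}{88} \approx 1.1477$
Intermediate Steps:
$\frac{496 - 193}{\left(229 - -42\right) - 7} = \frac{303}{\left(229 + 42\right) - 7} = \frac{303}{271 - 7} = \frac{303}{264} = 303 \cdot \frac{1}{264} = \frac{101}{88}$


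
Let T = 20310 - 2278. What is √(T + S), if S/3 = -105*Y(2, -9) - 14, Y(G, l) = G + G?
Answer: √16730 ≈ 129.34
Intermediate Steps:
Y(G, l) = 2*G
T = 18032
S = -1302 (S = 3*(-210*2 - 14) = 3*(-105*4 - 14) = 3*(-420 - 14) = 3*(-434) = -1302)
√(T + S) = √(18032 - 1302) = √16730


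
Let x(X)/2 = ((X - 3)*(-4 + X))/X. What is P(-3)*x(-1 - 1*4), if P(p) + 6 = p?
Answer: 1296/5 ≈ 259.20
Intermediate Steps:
P(p) = -6 + p
x(X) = 2*(-4 + X)*(-3 + X)/X (x(X) = 2*(((X - 3)*(-4 + X))/X) = 2*(((-3 + X)*(-4 + X))/X) = 2*(((-4 + X)*(-3 + X))/X) = 2*((-4 + X)*(-3 + X)/X) = 2*(-4 + X)*(-3 + X)/X)
P(-3)*x(-1 - 1*4) = (-6 - 3)*(-14 + 2*(-1 - 1*4) + 24/(-1 - 1*4)) = -9*(-14 + 2*(-1 - 4) + 24/(-1 - 4)) = -9*(-14 + 2*(-5) + 24/(-5)) = -9*(-14 - 10 + 24*(-⅕)) = -9*(-14 - 10 - 24/5) = -9*(-144/5) = 1296/5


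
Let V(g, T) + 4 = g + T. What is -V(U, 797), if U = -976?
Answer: 183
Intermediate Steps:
V(g, T) = -4 + T + g (V(g, T) = -4 + (g + T) = -4 + (T + g) = -4 + T + g)
-V(U, 797) = -(-4 + 797 - 976) = -1*(-183) = 183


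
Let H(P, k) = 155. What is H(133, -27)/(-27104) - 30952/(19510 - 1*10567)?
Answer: -76391743/22035552 ≈ -3.4668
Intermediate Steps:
H(133, -27)/(-27104) - 30952/(19510 - 1*10567) = 155/(-27104) - 30952/(19510 - 1*10567) = 155*(-1/27104) - 30952/(19510 - 10567) = -155/27104 - 30952/8943 = -76391743/22035552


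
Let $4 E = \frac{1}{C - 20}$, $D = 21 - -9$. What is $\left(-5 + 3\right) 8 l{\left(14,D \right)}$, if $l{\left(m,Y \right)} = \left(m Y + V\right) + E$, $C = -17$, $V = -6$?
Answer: $- \frac{245084}{37} \approx -6623.9$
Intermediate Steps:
$D = 30$ ($D = 21 + 9 = 30$)
$E = - \frac{1}{148}$ ($E = \frac{1}{4 \left(-17 - 20\right)} = \frac{1}{4 \left(-37\right)} = \frac{1}{4} \left(- \frac{1}{37}\right) = - \frac{1}{148} \approx -0.0067568$)
$l{\left(m,Y \right)} = - \frac{889}{148} + Y m$ ($l{\left(m,Y \right)} = \left(m Y - 6\right) - \frac{1}{148} = \left(Y m - 6\right) - \frac{1}{148} = \left(-6 + Y m\right) - \frac{1}{148} = - \frac{889}{148} + Y m$)
$\left(-5 + 3\right) 8 l{\left(14,D \right)} = \left(-5 + 3\right) 8 \left(- \frac{889}{148} + 30 \cdot 14\right) = \left(-2\right) 8 \left(- \frac{889}{148} + 420\right) = \left(-16\right) \frac{61271}{148} = - \frac{245084}{37}$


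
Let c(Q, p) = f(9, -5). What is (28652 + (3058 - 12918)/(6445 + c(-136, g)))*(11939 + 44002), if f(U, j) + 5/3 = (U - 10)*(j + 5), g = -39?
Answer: 3098088547878/1933 ≈ 1.6027e+9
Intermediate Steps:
f(U, j) = -5/3 + (-10 + U)*(5 + j) (f(U, j) = -5/3 + (U - 10)*(j + 5) = -5/3 + (-10 + U)*(5 + j))
c(Q, p) = -5/3 (c(Q, p) = -155/3 - 10*(-5) + 5*9 + 9*(-5) = -155/3 + 50 + 45 - 45 = -5/3)
(28652 + (3058 - 12918)/(6445 + c(-136, g)))*(11939 + 44002) = (28652 + (3058 - 12918)/(6445 - 5/3))*(11939 + 44002) = (28652 - 9860/19330/3)*55941 = (28652 - 9860*3/19330)*55941 = (28652 - 2958/1933)*55941 = (55381358/1933)*55941 = 3098088547878/1933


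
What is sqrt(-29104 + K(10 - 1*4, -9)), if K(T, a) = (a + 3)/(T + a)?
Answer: I*sqrt(29102) ≈ 170.59*I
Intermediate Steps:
K(T, a) = (3 + a)/(T + a)
sqrt(-29104 + K(10 - 1*4, -9)) = sqrt(-29104 + (3 - 9)/((10 - 1*4) - 9)) = sqrt(-29104 - 6/((10 - 4) - 9)) = sqrt(-29104 - 6/(6 - 9)) = sqrt(-29104 - 6/(-3)) = sqrt(-29104 - 1/3*(-6)) = sqrt(-29104 + 2) = sqrt(-29102) = I*sqrt(29102)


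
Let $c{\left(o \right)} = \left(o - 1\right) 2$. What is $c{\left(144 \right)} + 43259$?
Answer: $43545$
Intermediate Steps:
$c{\left(o \right)} = -2 + 2 o$ ($c{\left(o \right)} = \left(-1 + o\right) 2 = -2 + 2 o$)
$c{\left(144 \right)} + 43259 = \left(-2 + 2 \cdot 144\right) + 43259 = \left(-2 + 288\right) + 43259 = 286 + 43259 = 43545$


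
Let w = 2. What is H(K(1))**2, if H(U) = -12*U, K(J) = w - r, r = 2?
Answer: 0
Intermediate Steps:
K(J) = 0 (K(J) = 2 - 1*2 = 2 - 2 = 0)
H(K(1))**2 = (-12*0)**2 = 0**2 = 0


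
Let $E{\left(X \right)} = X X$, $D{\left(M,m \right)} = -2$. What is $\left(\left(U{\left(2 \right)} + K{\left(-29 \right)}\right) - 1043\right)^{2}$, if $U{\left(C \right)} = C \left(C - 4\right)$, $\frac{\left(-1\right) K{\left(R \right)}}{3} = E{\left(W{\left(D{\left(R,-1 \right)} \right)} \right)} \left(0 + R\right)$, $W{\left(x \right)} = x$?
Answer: $488601$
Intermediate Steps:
$E{\left(X \right)} = X^{2}$
$K{\left(R \right)} = - 12 R$ ($K{\left(R \right)} = - 3 \left(-2\right)^{2} \left(0 + R\right) = - 3 \cdot 4 R = - 12 R$)
$U{\left(C \right)} = C \left(-4 + C\right)$
$\left(\left(U{\left(2 \right)} + K{\left(-29 \right)}\right) - 1043\right)^{2} = \left(\left(2 \left(-4 + 2\right) - -348\right) - 1043\right)^{2} = \left(\left(2 \left(-2\right) + 348\right) - 1043\right)^{2} = \left(\left(-4 + 348\right) - 1043\right)^{2} = \left(344 - 1043\right)^{2} = \left(-699\right)^{2} = 488601$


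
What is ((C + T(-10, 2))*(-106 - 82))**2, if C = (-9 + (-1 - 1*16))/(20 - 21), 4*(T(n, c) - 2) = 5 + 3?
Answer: 31809600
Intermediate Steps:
T(n, c) = 4 (T(n, c) = 2 + (5 + 3)/4 = 2 + (1/4)*8 = 2 + 2 = 4)
C = 26 (C = (-9 + (-1 - 16))/(-1) = (-9 - 17)*(-1) = -26*(-1) = 26)
((C + T(-10, 2))*(-106 - 82))**2 = ((26 + 4)*(-106 - 82))**2 = (30*(-188))**2 = (-5640)**2 = 31809600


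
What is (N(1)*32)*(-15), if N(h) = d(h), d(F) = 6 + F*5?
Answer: -5280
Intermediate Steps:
d(F) = 6 + 5*F
N(h) = 6 + 5*h
(N(1)*32)*(-15) = ((6 + 5*1)*32)*(-15) = ((6 + 5)*32)*(-15) = (11*32)*(-15) = 352*(-15) = -5280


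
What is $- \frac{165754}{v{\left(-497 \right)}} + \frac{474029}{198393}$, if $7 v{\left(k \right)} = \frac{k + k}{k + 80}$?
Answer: $- \frac{6856370691578}{14085903} \approx -4.8675 \cdot 10^{5}$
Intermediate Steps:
$v{\left(k \right)} = \frac{2 k}{7 \left(80 + k\right)}$ ($v{\left(k \right)} = \frac{\left(k + k\right) \frac{1}{k + 80}}{7} = \frac{2 k \frac{1}{80 + k}}{7} = \frac{2 k}{7 \left(80 + k\right)}$)
$- \frac{165754}{v{\left(-497 \right)}} + \frac{474029}{198393} = - \frac{165754}{\frac{2}{7} \left(-497\right) \frac{1}{80 - 497}} + \frac{474029}{198393} = - \frac{165754}{\frac{2}{7} \left(-497\right) \frac{1}{-417}} + 474029 \cdot \frac{1}{198393} = - \frac{165754}{\frac{2}{7} \left(-497\right) \left(- \frac{1}{417}\right)} + \frac{474029}{198393} = - \frac{165754}{\frac{142}{417}} + \frac{474029}{198393} = \left(-165754\right) \frac{417}{142} + \frac{474029}{198393} = - \frac{34559709}{71} + \frac{474029}{198393} = - \frac{6856370691578}{14085903}$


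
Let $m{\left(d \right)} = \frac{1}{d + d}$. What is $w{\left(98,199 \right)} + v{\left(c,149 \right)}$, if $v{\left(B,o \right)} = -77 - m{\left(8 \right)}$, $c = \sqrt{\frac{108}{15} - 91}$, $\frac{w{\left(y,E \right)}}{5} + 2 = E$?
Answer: $\frac{14527}{16} \approx 907.94$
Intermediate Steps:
$w{\left(y,E \right)} = -10 + 5 E$
$m{\left(d \right)} = \frac{1}{2 d}$
$c = \frac{i \sqrt{2095}}{5}$ ($c = \sqrt{108 \cdot \frac{1}{15} - 91} = \sqrt{\frac{36}{5} - 91} = \sqrt{- \frac{419}{5}} = \frac{i \sqrt{2095}}{5} \approx 9.1542 i$)
$v{\left(B,o \right)} = - \frac{1233}{16}$ ($v{\left(B,o \right)} = -77 - \frac{1}{2 \cdot 8} = -77 - \frac{1}{2} \cdot \frac{1}{8} = -77 - \frac{1}{16} = - \frac{1233}{16}$)
$w{\left(98,199 \right)} + v{\left(c,149 \right)} = \left(-10 + 5 \cdot 199\right) - \frac{1233}{16} = \left(-10 + 995\right) - \frac{1233}{16} = 985 - \frac{1233}{16} = \frac{14527}{16}$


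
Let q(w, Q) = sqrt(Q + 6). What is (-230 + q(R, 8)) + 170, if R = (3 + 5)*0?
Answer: -60 + sqrt(14) ≈ -56.258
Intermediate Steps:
R = 0 (R = 8*0 = 0)
q(w, Q) = sqrt(6 + Q)
(-230 + q(R, 8)) + 170 = (-230 + sqrt(6 + 8)) + 170 = (-230 + sqrt(14)) + 170 = -60 + sqrt(14)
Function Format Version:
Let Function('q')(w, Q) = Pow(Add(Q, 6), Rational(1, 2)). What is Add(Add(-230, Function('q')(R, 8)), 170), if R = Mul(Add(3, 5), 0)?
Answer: Add(-60, Pow(14, Rational(1, 2))) ≈ -56.258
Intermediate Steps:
R = 0 (R = Mul(8, 0) = 0)
Function('q')(w, Q) = Pow(Add(6, Q), Rational(1, 2))
Add(Add(-230, Function('q')(R, 8)), 170) = Add(Add(-230, Pow(Add(6, 8), Rational(1, 2))), 170) = Add(Add(-230, Pow(14, Rational(1, 2))), 170) = Add(-60, Pow(14, Rational(1, 2)))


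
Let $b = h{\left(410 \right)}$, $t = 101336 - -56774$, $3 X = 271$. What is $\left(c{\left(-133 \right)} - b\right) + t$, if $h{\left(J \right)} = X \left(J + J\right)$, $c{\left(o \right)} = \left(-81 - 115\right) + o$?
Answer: $\frac{251123}{3} \approx 83708.0$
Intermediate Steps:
$X = \frac{271}{3}$ ($X = \frac{1}{3} \cdot 271 = \frac{271}{3} \approx 90.333$)
$c{\left(o \right)} = -196 + o$
$h{\left(J \right)} = \frac{542 J}{3}$ ($h{\left(J \right)} = \frac{271 \left(J + J\right)}{3} = \frac{271 \cdot 2 J}{3} = \frac{542 J}{3}$)
$t = 158110$ ($t = 101336 + 56774 = 158110$)
$b = \frac{222220}{3}$ ($b = \frac{542}{3} \cdot 410 = \frac{222220}{3} \approx 74073.0$)
$\left(c{\left(-133 \right)} - b\right) + t = \left(\left(-196 - 133\right) - \frac{222220}{3}\right) + 158110 = \left(-329 - \frac{222220}{3}\right) + 158110 = - \frac{223207}{3} + 158110 = \frac{251123}{3}$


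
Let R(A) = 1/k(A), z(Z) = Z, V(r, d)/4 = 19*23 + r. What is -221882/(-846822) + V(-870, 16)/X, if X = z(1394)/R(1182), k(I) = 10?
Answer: 203292422/1475587335 ≈ 0.13777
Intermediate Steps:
V(r, d) = 1748 + 4*r (V(r, d) = 4*(19*23 + r) = 4*(437 + r) = 1748 + 4*r)
R(A) = 1/10
X = 13940 (X = 1394/(1/10) = 1394*10 = 13940)
-221882/(-846822) + V(-870, 16)/X = -221882/(-846822) + (1748 + 4*(-870))/13940 = -221882*(-1/846822) + (1748 - 3480)*(1/13940) = 110941/423411 - 1732*1/13940 = 110941/423411 - 433/3485 = 203292422/1475587335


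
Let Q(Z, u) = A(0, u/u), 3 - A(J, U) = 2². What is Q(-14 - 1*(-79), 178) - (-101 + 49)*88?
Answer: 4575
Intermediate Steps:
A(J, U) = -1 (A(J, U) = 3 - 1*2² = 3 - 1*4 = 3 - 4 = -1)
Q(Z, u) = -1
Q(-14 - 1*(-79), 178) - (-101 + 49)*88 = -1 - (-101 + 49)*88 = -1 - (-52)*88 = -1 - 1*(-4576) = -1 + 4576 = 4575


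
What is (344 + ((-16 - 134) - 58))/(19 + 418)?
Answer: 136/437 ≈ 0.31121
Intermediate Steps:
(344 + ((-16 - 134) - 58))/(19 + 418) = (344 + (-150 - 58))/437 = (344 - 208)*(1/437) = 136*(1/437) = 136/437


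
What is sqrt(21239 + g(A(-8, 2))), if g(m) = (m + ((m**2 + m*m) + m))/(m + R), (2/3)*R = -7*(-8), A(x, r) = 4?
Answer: sqrt(2569974)/11 ≈ 145.74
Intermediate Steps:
R = 84 (R = 3*(-7*(-8))/2 = (3/2)*56 = 84)
g(m) = (2*m + 2*m**2)/(84 + m) (g(m) = (m + ((m**2 + m*m) + m))/(m + 84) = (m + ((m**2 + m**2) + m))/(84 + m) = (m + (2*m**2 + m))/(84 + m) = (m + (m + 2*m**2))/(84 + m) = (2*m + 2*m**2)/(84 + m))
sqrt(21239 + g(A(-8, 2))) = sqrt(21239 + 2*4*(1 + 4)/(84 + 4)) = sqrt(21239 + 2*4*5/88) = sqrt(21239 + 2*4*(1/88)*5) = sqrt(21239 + 5/11) = sqrt(233634/11) = sqrt(2569974)/11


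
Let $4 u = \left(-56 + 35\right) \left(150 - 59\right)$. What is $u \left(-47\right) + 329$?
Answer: $\frac{91133}{4} \approx 22783.0$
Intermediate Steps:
$u = - \frac{1911}{4}$ ($u = \frac{\left(-56 + 35\right) \left(150 - 59\right)}{4} = \frac{\left(-21\right) 91}{4} = \frac{1}{4} \left(-1911\right) = - \frac{1911}{4} \approx -477.75$)
$u \left(-47\right) + 329 = \left(- \frac{1911}{4}\right) \left(-47\right) + 329 = \frac{89817}{4} + 329 = \frac{91133}{4}$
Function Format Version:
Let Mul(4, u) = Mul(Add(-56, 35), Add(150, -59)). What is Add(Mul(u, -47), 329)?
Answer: Rational(91133, 4) ≈ 22783.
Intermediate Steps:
u = Rational(-1911, 4) (u = Mul(Rational(1, 4), Mul(Add(-56, 35), Add(150, -59))) = Mul(Rational(1, 4), Mul(-21, 91)) = Mul(Rational(1, 4), -1911) = Rational(-1911, 4) ≈ -477.75)
Add(Mul(u, -47), 329) = Add(Mul(Rational(-1911, 4), -47), 329) = Add(Rational(89817, 4), 329) = Rational(91133, 4)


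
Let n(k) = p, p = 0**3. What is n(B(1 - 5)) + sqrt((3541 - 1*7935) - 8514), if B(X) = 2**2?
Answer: 2*I*sqrt(3227) ≈ 113.61*I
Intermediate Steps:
B(X) = 4
p = 0
n(k) = 0
n(B(1 - 5)) + sqrt((3541 - 1*7935) - 8514) = 0 + sqrt((3541 - 1*7935) - 8514) = 0 + sqrt((3541 - 7935) - 8514) = 0 + sqrt(-4394 - 8514) = 0 + sqrt(-12908) = 0 + 2*I*sqrt(3227) = 2*I*sqrt(3227)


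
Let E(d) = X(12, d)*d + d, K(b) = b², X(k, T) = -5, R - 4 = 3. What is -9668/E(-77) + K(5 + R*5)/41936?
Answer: -6327257/201817 ≈ -31.351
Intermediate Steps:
R = 7 (R = 4 + 3 = 7)
E(d) = -4*d (E(d) = -5*d + d = -4*d)
-9668/E(-77) + K(5 + R*5)/41936 = -9668/((-4*(-77))) + (5 + 7*5)²/41936 = -9668/308 + (5 + 35)²*(1/41936) = -9668*1/308 + 40²*(1/41936) = -2417/77 + 1600*(1/41936) = -2417/77 + 100/2621 = -6327257/201817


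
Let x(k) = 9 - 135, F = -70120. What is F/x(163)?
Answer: 35060/63 ≈ 556.51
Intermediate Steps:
x(k) = -126
F/x(163) = -70120/(-126) = -70120*(-1/126) = 35060/63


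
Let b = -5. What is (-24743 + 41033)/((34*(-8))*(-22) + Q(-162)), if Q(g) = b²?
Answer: 5430/2003 ≈ 2.7109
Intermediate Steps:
Q(g) = 25 (Q(g) = (-5)² = 25)
(-24743 + 41033)/((34*(-8))*(-22) + Q(-162)) = (-24743 + 41033)/((34*(-8))*(-22) + 25) = 16290/(-272*(-22) + 25) = 16290/(5984 + 25) = 16290/6009 = 16290*(1/6009) = 5430/2003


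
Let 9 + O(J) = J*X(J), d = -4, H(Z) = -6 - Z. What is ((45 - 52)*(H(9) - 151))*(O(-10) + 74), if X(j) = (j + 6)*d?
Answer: -110390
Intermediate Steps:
X(j) = -24 - 4*j (X(j) = (j + 6)*(-4) = (6 + j)*(-4) = -24 - 4*j)
O(J) = -9 + J*(-24 - 4*J)
((45 - 52)*(H(9) - 151))*(O(-10) + 74) = ((45 - 52)*((-6 - 1*9) - 151))*((-9 - 4*(-10)*(6 - 10)) + 74) = (-7*((-6 - 9) - 151))*((-9 - 4*(-10)*(-4)) + 74) = (-7*(-15 - 151))*((-9 - 160) + 74) = (-7*(-166))*(-169 + 74) = 1162*(-95) = -110390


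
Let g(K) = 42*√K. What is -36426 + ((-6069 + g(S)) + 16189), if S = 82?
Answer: -26306 + 42*√82 ≈ -25926.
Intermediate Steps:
-36426 + ((-6069 + g(S)) + 16189) = -36426 + ((-6069 + 42*√82) + 16189) = -36426 + (10120 + 42*√82) = -26306 + 42*√82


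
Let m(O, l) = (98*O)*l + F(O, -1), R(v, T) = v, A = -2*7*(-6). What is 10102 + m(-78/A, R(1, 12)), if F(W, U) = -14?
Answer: 9997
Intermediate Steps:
A = 84 (A = -14*(-6) = 84)
m(O, l) = -14 + 98*O*l (m(O, l) = (98*O)*l - 14 = 98*O*l - 14 = -14 + 98*O*l)
10102 + m(-78/A, R(1, 12)) = 10102 + (-14 + 98*(-78/84)*1) = 10102 + (-14 + 98*(-78*1/84)*1) = 10102 + (-14 + 98*(-13/14)*1) = 10102 + (-14 - 91) = 10102 - 105 = 9997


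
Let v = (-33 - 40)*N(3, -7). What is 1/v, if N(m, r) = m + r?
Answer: 1/292 ≈ 0.0034247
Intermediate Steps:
v = 292 (v = (-33 - 40)*(3 - 7) = -73*(-4) = 292)
1/v = 1/292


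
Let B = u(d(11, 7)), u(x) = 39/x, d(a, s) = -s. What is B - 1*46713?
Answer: -327030/7 ≈ -46719.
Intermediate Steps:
B = -39/7 (B = 39/((-1*7)) = 39/(-7) = 39*(-⅐) = -39/7 ≈ -5.5714)
B - 1*46713 = -39/7 - 1*46713 = -39/7 - 46713 = -327030/7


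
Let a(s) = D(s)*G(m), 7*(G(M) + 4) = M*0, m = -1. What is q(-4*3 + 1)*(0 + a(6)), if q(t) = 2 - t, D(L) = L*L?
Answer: -1872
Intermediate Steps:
D(L) = L²
G(M) = -4 (G(M) = -4 + (M*0)/7 = -4 + (⅐)*0 = -4 + 0 = -4)
a(s) = -4*s² (a(s) = s²*(-4) = -4*s²)
q(-4*3 + 1)*(0 + a(6)) = (2 - (-4*3 + 1))*(0 - 4*6²) = (2 - (-12 + 1))*(0 - 4*36) = (2 - 1*(-11))*(0 - 144) = (2 + 11)*(-144) = 13*(-144) = -1872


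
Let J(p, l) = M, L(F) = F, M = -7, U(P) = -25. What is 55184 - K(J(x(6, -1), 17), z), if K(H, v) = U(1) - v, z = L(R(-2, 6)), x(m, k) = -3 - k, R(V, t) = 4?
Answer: 55213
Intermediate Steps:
J(p, l) = -7
z = 4
K(H, v) = -25 - v
55184 - K(J(x(6, -1), 17), z) = 55184 - (-25 - 1*4) = 55184 - (-25 - 4) = 55184 - 1*(-29) = 55184 + 29 = 55213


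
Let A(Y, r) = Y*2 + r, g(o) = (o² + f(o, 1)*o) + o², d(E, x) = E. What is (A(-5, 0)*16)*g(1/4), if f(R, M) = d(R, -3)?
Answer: -30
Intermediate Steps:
f(R, M) = R
g(o) = 3*o² (g(o) = (o² + o*o) + o² = (o² + o²) + o² = 2*o² + o² = 3*o²)
A(Y, r) = r + 2*Y (A(Y, r) = 2*Y + r = r + 2*Y)
(A(-5, 0)*16)*g(1/4) = ((0 + 2*(-5))*16)*(3*(1/4)²) = ((0 - 10)*16)*(3*(¼)²) = (-10*16)*(3*(1/16)) = -160*3/16 = -30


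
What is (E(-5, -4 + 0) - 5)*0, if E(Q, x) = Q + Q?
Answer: 0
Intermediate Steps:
E(Q, x) = 2*Q
(E(-5, -4 + 0) - 5)*0 = (2*(-5) - 5)*0 = (-10 - 5)*0 = -15*0 = 0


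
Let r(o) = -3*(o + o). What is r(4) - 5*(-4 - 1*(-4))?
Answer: -24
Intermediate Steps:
r(o) = -6*o
r(4) - 5*(-4 - 1*(-4)) = -6*4 - 5*(-4 - 1*(-4)) = -24 - 5*(-4 + 4) = -24 - 5*0 = -24 + 0 = -24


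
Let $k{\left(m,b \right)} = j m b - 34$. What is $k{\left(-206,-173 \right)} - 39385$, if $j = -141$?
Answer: $-5064377$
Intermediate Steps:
$k{\left(m,b \right)} = -34 - 141 b m$ ($k{\left(m,b \right)} = - 141 m b - 34 = - 141 b m - 34 = -34 - 141 b m$)
$k{\left(-206,-173 \right)} - 39385 = \left(-34 - \left(-24393\right) \left(-206\right)\right) - 39385 = \left(-34 - 5024958\right) - 39385 = -5024992 - 39385 = -5064377$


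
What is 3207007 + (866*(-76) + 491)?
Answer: 3141682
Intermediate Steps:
3207007 + (866*(-76) + 491) = 3207007 + (-65816 + 491) = 3207007 - 65325 = 3141682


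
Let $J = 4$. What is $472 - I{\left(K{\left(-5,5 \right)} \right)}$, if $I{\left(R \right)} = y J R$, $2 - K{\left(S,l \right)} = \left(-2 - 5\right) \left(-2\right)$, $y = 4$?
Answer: $664$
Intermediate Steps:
$K{\left(S,l \right)} = -12$ ($K{\left(S,l \right)} = 2 - \left(-2 - 5\right) \left(-2\right) = 2 - \left(-7\right) \left(-2\right) = 2 - 14 = -12$)
$I{\left(R \right)} = 16 R$ ($I{\left(R \right)} = 4 \cdot 4 R = 16 R$)
$472 - I{\left(K{\left(-5,5 \right)} \right)} = 472 - 16 \left(-12\right) = 472 - -192 = 472 + 192 = 664$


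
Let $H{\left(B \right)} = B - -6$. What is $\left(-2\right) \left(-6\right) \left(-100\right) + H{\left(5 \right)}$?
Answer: $-1189$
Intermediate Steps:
$H{\left(B \right)} = 6 + B$ ($H{\left(B \right)} = B + 6 = 6 + B$)
$\left(-2\right) \left(-6\right) \left(-100\right) + H{\left(5 \right)} = \left(-2\right) \left(-6\right) \left(-100\right) + \left(6 + 5\right) = 12 \left(-100\right) + 11 = -1200 + 11 = -1189$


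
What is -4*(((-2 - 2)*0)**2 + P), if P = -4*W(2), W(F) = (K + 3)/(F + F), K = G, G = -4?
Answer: -4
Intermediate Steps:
K = -4
W(F) = -1/(2*F) (W(F) = (-4 + 3)/(F + F) = -1/(2*F))
P = 1 (P = -(-2)/2 = -4*(-1/4) = 1)
-4*(((-2 - 2)*0)**2 + P) = -4*(((-2 - 2)*0)**2 + 1) = -4*((-4*0)**2 + 1) = -4*(0**2 + 1) = -4*(0 + 1) = -4*1 = -4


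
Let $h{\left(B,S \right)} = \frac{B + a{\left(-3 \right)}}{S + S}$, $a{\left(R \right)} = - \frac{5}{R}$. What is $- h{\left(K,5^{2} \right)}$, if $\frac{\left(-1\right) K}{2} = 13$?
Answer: $\frac{73}{150} \approx 0.48667$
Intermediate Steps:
$K = -26$ ($K = \left(-2\right) 13 = -26$)
$h{\left(B,S \right)} = \frac{\frac{5}{3} + B}{2 S}$ ($h{\left(B,S \right)} = \frac{B - \frac{5}{-3}}{S + S} = \frac{B - - \frac{5}{3}}{2 S} = \left(B + \frac{5}{3}\right) \frac{1}{2 S} = \left(\frac{5}{3} + B\right) \frac{1}{2 S} = \frac{\frac{5}{3} + B}{2 S}$)
$- h{\left(K,5^{2} \right)} = - \frac{5 + 3 \left(-26\right)}{6 \cdot 5^{2}} = - \frac{5 - 78}{6 \cdot 25} = - \frac{-73}{6 \cdot 25} = \left(-1\right) \left(- \frac{73}{150}\right) = \frac{73}{150}$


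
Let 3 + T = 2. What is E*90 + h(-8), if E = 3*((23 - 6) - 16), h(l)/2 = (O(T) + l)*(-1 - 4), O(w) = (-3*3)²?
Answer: -460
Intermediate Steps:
T = -1 (T = -3 + 2 = -1)
O(w) = 81 (O(w) = (-9)² = 81)
h(l) = -810 - 10*l (h(l) = 2*((81 + l)*(-1 - 4)) = 2*((81 + l)*(-5)) = 2*(-405 - 5*l) = -810 - 10*l)
E = 3 (E = 3*(17 - 16) = 3*1 = 3)
E*90 + h(-8) = 3*90 + (-810 - 10*(-8)) = 270 + (-810 + 80) = 270 - 730 = -460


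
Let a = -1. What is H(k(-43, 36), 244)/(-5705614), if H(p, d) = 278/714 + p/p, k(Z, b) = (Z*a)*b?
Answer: -248/1018452099 ≈ -2.4351e-7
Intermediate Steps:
k(Z, b) = -Z*b (k(Z, b) = (Z*(-1))*b = (-Z)*b = -Z*b)
H(p, d) = 496/357 (H(p, d) = 278*(1/714) + 1 = 139/357 + 1 = 496/357)
H(k(-43, 36), 244)/(-5705614) = (496/357)/(-5705614) = (496/357)*(-1/5705614) = -248/1018452099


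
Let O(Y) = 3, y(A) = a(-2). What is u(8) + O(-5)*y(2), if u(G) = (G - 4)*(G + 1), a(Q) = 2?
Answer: 42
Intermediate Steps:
y(A) = 2
u(G) = (1 + G)*(-4 + G) (u(G) = (-4 + G)*(1 + G) = (1 + G)*(-4 + G))
u(8) + O(-5)*y(2) = (-4 + 8**2 - 3*8) + 3*2 = (-4 + 64 - 24) + 6 = 36 + 6 = 42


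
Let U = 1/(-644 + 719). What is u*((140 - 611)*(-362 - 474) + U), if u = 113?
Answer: 3337082213/75 ≈ 4.4494e+7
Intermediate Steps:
U = 1/75 ≈ 0.013333
u*((140 - 611)*(-362 - 474) + U) = 113*((140 - 611)*(-362 - 474) + 1/75) = 113*(-471*(-836) + 1/75) = 113*(393756 + 1/75) = 113*(29531701/75) = 3337082213/75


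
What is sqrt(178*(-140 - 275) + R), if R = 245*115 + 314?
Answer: I*sqrt(45381) ≈ 213.03*I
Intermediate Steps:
R = 28489 (R = 28175 + 314 = 28489)
sqrt(178*(-140 - 275) + R) = sqrt(178*(-140 - 275) + 28489) = sqrt(178*(-415) + 28489) = sqrt(-73870 + 28489) = sqrt(-45381) = I*sqrt(45381)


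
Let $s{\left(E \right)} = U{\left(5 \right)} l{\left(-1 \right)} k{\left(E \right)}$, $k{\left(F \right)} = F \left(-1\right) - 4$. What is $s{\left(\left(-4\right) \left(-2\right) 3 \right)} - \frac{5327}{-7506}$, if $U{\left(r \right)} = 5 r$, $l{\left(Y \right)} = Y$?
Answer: $\frac{5259527}{7506} \approx 700.71$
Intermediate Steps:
$k{\left(F \right)} = -4 - F$ ($k{\left(F \right)} = - F - 4 = -4 - F$)
$s{\left(E \right)} = 100 + 25 E$ ($s{\left(E \right)} = 5 \cdot 5 \left(-1\right) \left(-4 - E\right) = 25 \left(-1\right) \left(-4 - E\right) = - 25 \left(-4 - E\right) = 100 + 25 E$)
$s{\left(\left(-4\right) \left(-2\right) 3 \right)} - \frac{5327}{-7506} = \left(100 + 25 \left(-4\right) \left(-2\right) 3\right) - \frac{5327}{-7506} = \left(100 + 25 \cdot 8 \cdot 3\right) - 5327 \left(- \frac{1}{7506}\right) = \left(100 + 25 \cdot 24\right) - - \frac{5327}{7506} = \left(100 + 600\right) + \frac{5327}{7506} = 700 + \frac{5327}{7506} = \frac{5259527}{7506}$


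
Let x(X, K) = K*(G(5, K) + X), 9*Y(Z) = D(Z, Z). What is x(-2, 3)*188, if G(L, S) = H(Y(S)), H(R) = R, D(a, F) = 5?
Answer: -2444/3 ≈ -814.67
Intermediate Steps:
Y(Z) = 5/9 (Y(Z) = (⅑)*5 = 5/9)
G(L, S) = 5/9
x(X, K) = K*(5/9 + X)
x(-2, 3)*188 = ((⅑)*3*(5 + 9*(-2)))*188 = ((⅑)*3*(5 - 18))*188 = ((⅑)*3*(-13))*188 = -13/3*188 = -2444/3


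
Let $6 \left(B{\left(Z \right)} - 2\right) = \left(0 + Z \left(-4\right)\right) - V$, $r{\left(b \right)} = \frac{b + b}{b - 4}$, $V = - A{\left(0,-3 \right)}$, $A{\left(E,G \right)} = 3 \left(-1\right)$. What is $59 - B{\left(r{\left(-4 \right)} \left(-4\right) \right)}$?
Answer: $\frac{329}{6} \approx 54.833$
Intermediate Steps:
$A{\left(E,G \right)} = -3$
$V = 3$ ($V = \left(-1\right) \left(-3\right) = 3$)
$r{\left(b \right)} = \frac{2 b}{-4 + b}$
$B{\left(Z \right)} = \frac{3}{2} - \frac{2 Z}{3}$ ($B{\left(Z \right)} = 2 + \frac{\left(0 + Z \left(-4\right)\right) - 3}{6} = 2 + \frac{\left(0 - 4 Z\right) - 3}{6} = 2 + \frac{- 4 Z - 3}{6} = 2 + \frac{-3 - 4 Z}{6} = 2 - \left(\frac{1}{2} + \frac{2 Z}{3}\right) = \frac{3}{2} - \frac{2 Z}{3}$)
$59 - B{\left(r{\left(-4 \right)} \left(-4\right) \right)} = 59 - \left(\frac{3}{2} - \frac{2 \cdot 2 \left(-4\right) \frac{1}{-4 - 4} \left(-4\right)}{3}\right) = 59 - \left(\frac{3}{2} - \frac{2 \cdot 2 \left(-4\right) \frac{1}{-8} \left(-4\right)}{3}\right) = 59 - \left(\frac{3}{2} - \frac{2 \cdot 2 \left(-4\right) \left(- \frac{1}{8}\right) \left(-4\right)}{3}\right) = 59 - \left(\frac{3}{2} - \frac{2 \cdot 1 \left(-4\right)}{3}\right) = 59 - \left(\frac{3}{2} - - \frac{8}{3}\right) = 59 - \left(\frac{3}{2} + \frac{8}{3}\right) = 59 - \frac{25}{6} = \frac{329}{6}$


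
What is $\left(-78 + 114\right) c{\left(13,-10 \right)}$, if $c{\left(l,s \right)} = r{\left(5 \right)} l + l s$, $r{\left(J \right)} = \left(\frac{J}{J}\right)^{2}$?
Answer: $-4212$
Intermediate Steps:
$r{\left(J \right)} = 1$ ($r{\left(J \right)} = 1^{2} = 1$)
$c{\left(l,s \right)} = l + l s$ ($c{\left(l,s \right)} = 1 l + l s = l + l s$)
$\left(-78 + 114\right) c{\left(13,-10 \right)} = \left(-78 + 114\right) 13 \left(1 - 10\right) = 36 \cdot 13 \left(-9\right) = 36 \left(-117\right) = -4212$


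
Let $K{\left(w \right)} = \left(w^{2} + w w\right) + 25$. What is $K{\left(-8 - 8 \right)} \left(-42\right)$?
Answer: $-22554$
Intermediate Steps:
$K{\left(w \right)} = 25 + 2 w^{2}$ ($K{\left(w \right)} = \left(w^{2} + w^{2}\right) + 25 = 2 w^{2} + 25 = 25 + 2 w^{2}$)
$K{\left(-8 - 8 \right)} \left(-42\right) = \left(25 + 2 \left(-8 - 8\right)^{2}\right) \left(-42\right) = \left(25 + 2 \left(-16\right)^{2}\right) \left(-42\right) = \left(25 + 2 \cdot 256\right) \left(-42\right) = \left(25 + 512\right) \left(-42\right) = 537 \left(-42\right) = -22554$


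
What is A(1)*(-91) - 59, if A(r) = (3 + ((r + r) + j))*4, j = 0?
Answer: -1879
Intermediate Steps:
A(r) = 12 + 8*r (A(r) = (3 + ((r + r) + 0))*4 = (3 + (2*r + 0))*4 = (3 + 2*r)*4 = 12 + 8*r)
A(1)*(-91) - 59 = (12 + 8*1)*(-91) - 59 = (12 + 8)*(-91) - 59 = 20*(-91) - 59 = -1820 - 59 = -1879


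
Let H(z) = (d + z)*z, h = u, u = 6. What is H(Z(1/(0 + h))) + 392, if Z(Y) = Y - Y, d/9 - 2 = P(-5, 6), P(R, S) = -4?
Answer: 392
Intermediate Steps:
d = -18 (d = 18 + 9*(-4) = 18 - 36 = -18)
h = 6
Z(Y) = 0
H(z) = z*(-18 + z) (H(z) = (-18 + z)*z = z*(-18 + z))
H(Z(1/(0 + h))) + 392 = 0*(-18 + 0) + 392 = 0*(-18) + 392 = 0 + 392 = 392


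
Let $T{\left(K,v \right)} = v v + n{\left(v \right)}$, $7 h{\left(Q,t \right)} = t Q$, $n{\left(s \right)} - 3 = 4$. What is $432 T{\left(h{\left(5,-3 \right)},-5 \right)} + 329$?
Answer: $14153$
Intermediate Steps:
$n{\left(s \right)} = 7$ ($n{\left(s \right)} = 3 + 4 = 7$)
$h{\left(Q,t \right)} = \frac{Q t}{7}$ ($h{\left(Q,t \right)} = \frac{t Q}{7} = \frac{Q t}{7}$)
$T{\left(K,v \right)} = 7 + v^{2}$ ($T{\left(K,v \right)} = v v + 7 = v^{2} + 7 = 7 + v^{2}$)
$432 T{\left(h{\left(5,-3 \right)},-5 \right)} + 329 = 432 \left(7 + \left(-5\right)^{2}\right) + 329 = 432 \left(7 + 25\right) + 329 = 432 \cdot 32 + 329 = 13824 + 329 = 14153$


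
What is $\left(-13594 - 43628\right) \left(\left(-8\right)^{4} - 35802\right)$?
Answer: $1814280732$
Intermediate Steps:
$\left(-13594 - 43628\right) \left(\left(-8\right)^{4} - 35802\right) = - 57222 \left(4096 - 35802\right) = \left(-57222\right) \left(-31706\right) = 1814280732$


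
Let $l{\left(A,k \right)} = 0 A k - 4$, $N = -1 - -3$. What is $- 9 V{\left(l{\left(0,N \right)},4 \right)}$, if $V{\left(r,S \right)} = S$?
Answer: $-36$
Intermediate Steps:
$N = 2$ ($N = -1 + 3 = 2$)
$l{\left(A,k \right)} = -4$ ($l{\left(A,k \right)} = 0 k - 4 = 0 - 4 = -4$)
$- 9 V{\left(l{\left(0,N \right)},4 \right)} = \left(-9\right) 4 = -36$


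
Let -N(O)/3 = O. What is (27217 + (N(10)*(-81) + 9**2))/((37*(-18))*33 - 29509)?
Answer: -29728/51487 ≈ -0.57739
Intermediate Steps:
N(O) = -3*O
(27217 + (N(10)*(-81) + 9**2))/((37*(-18))*33 - 29509) = (27217 + (-3*10*(-81) + 9**2))/((37*(-18))*33 - 29509) = (27217 + (-30*(-81) + 81))/(-666*33 - 29509) = (27217 + (2430 + 81))/(-21978 - 29509) = (27217 + 2511)/(-51487) = 29728*(-1/51487) = -29728/51487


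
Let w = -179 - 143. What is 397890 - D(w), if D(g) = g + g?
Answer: 398534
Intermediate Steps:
w = -322
D(g) = 2*g
397890 - D(w) = 397890 - 2*(-322) = 397890 - 1*(-644) = 397890 + 644 = 398534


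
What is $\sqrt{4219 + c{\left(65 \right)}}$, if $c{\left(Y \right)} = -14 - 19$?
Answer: $\sqrt{4186} \approx 64.699$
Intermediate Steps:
$c{\left(Y \right)} = -33$
$\sqrt{4219 + c{\left(65 \right)}} = \sqrt{4219 - 33} = \sqrt{4186}$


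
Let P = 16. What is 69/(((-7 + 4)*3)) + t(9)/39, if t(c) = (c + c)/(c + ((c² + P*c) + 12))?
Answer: -12256/1599 ≈ -7.6648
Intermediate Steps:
t(c) = 2*c/(12 + c² + 17*c) (t(c) = (c + c)/(c + ((c² + 16*c) + 12)) = (2*c)/(c + (12 + c² + 16*c)) = (2*c)/(12 + c² + 17*c) = 2*c/(12 + c² + 17*c))
69/(((-7 + 4)*3)) + t(9)/39 = 69/(((-7 + 4)*3)) + (2*9/(12 + 9² + 17*9))/39 = 69/((-3*3)) + (2*9/(12 + 81 + 153))*(1/39) = 69/(-9) + (2*9/246)*(1/39) = 69*(-⅑) + (2*9*(1/246))*(1/39) = -23/3 + (3/41)*(1/39) = -23/3 + 1/533 = -12256/1599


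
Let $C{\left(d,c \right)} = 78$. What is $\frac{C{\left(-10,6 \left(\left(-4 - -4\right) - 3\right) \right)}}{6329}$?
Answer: $\frac{78}{6329} \approx 0.012324$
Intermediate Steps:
$\frac{C{\left(-10,6 \left(\left(-4 - -4\right) - 3\right) \right)}}{6329} = \frac{78}{6329}$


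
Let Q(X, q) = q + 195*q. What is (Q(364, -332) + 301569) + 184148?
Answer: 420645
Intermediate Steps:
Q(X, q) = 196*q
(Q(364, -332) + 301569) + 184148 = (196*(-332) + 301569) + 184148 = (-65072 + 301569) + 184148 = 236497 + 184148 = 420645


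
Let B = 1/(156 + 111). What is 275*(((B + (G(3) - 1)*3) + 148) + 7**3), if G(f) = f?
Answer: 36492500/267 ≈ 1.3668e+5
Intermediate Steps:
B = 1/267 ≈ 0.0037453
275*(((B + (G(3) - 1)*3) + 148) + 7**3) = 275*(((1/267 + (3 - 1)*3) + 148) + 7**3) = 275*(((1/267 + 2*3) + 148) + 343) = 275*(((1/267 + 6) + 148) + 343) = 275*((1603/267 + 148) + 343) = 275*(41119/267 + 343) = 275*(132700/267) = 36492500/267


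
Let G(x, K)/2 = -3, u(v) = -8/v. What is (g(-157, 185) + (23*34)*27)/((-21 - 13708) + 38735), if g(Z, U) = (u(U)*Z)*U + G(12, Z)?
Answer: 11182/12503 ≈ 0.89435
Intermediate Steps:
G(x, K) = -6 (G(x, K) = 2*(-3) = -6)
g(Z, U) = -6 - 8*Z (g(Z, U) = ((-8/U)*Z)*U - 6 = (-8*Z/U)*U - 6 = -8*Z - 6 = -6 - 8*Z)
(g(-157, 185) + (23*34)*27)/((-21 - 13708) + 38735) = ((-6 - 8*(-157)) + (23*34)*27)/((-21 - 13708) + 38735) = ((-6 + 1256) + 782*27)/(-13729 + 38735) = (1250 + 21114)/25006 = 22364*(1/25006) = 11182/12503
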